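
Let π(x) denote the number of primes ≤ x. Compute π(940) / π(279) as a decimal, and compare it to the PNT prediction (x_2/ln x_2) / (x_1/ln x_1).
π(940)/π(279) = 159/59 ≈ 2.6949;  PNT prediction ≈ 2.7714.

π(279) = 59 and π(940) = 159, so π(940)/π(279) ≈ 2.6949. The PNT-predicted ratio is (940/ln(940)) / (279/ln(279)) ≈ 2.7714. The two agree to within a few percent, as expected.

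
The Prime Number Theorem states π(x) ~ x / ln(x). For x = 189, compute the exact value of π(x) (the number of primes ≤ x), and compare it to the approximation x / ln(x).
π(189) = 42;  x/ln(x) ≈ 36.06;  relative error ≈ 14.15%.

Directly count primes up to 189: π(189) = 42. The PNT approximation gives 189/ln(189) ≈ 189/5.24175 ≈ 36.06. Relative error (π(x) − x/ln(x)) / π(x) ≈ 14.15%; the approximation is known to undercount slightly (Li(x) is a better estimate).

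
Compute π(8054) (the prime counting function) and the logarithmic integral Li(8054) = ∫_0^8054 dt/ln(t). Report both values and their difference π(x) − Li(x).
π(8054) = 1012;  Li(8054) ≈ 1032.42;  π(x) − Li(x) ≈ -20.42.

Direct count of primes ≤ 8054 gives π(8054) = 1012. Numerical evaluation of the logarithmic integral gives Li(8054) ≈ 1032.42. The difference π(x) − Li(x) ≈ -20.42 is typically negative for small/moderate x (Li(x) overestimates), though Littlewood's theorem shows this sign changes infinitely often.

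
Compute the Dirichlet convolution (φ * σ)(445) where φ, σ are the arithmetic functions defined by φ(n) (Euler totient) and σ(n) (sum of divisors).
(φ * σ)(445) = 1780

Divisors of 445: [1, 5, 89, 445]. For each d | 445:
  d = 1: φ(1) · σ(445/1) = 1 · 540 = 540
  d = 5: φ(5) · σ(445/5) = 4 · 90 = 360
  d = 89: φ(89) · σ(445/89) = 88 · 6 = 528
  d = 445: φ(445) · σ(445/445) = 352 · 1 = 352
Summing: (φ * σ)(445) = 540 + 360 + 528 + 352 = 1780.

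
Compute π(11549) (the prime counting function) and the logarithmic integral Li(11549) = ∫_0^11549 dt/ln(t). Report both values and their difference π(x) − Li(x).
π(11549) = 1391;  Li(11549) ≈ 1412.99;  π(x) − Li(x) ≈ -21.99.

Direct count of primes ≤ 11549 gives π(11549) = 1391. Numerical evaluation of the logarithmic integral gives Li(11549) ≈ 1412.99. The difference π(x) − Li(x) ≈ -21.99 is typically negative for small/moderate x (Li(x) overestimates), though Littlewood's theorem shows this sign changes infinitely often.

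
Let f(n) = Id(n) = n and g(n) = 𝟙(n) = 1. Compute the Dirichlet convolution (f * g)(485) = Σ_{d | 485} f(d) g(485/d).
(Id * 𝟙)(485) = 588

Divisors of 485: [1, 5, 97, 485]. For each d | 485:
  d = 1: Id(1) · 𝟙(485/1) = 1 · 1 = 1
  d = 5: Id(5) · 𝟙(485/5) = 5 · 1 = 5
  d = 97: Id(97) · 𝟙(485/97) = 97 · 1 = 97
  d = 485: Id(485) · 𝟙(485/485) = 485 · 1 = 485
Summing: (Id * 𝟙)(485) = 1 + 5 + 97 + 485 = 588.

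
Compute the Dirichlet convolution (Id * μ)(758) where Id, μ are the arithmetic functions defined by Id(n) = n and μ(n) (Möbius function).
(Id * μ)(758) = 378

Divisors of 758: [1, 2, 379, 758]. For each d | 758:
  d = 1: Id(1) · μ(758/1) = 1 · 1 = 1
  d = 2: Id(2) · μ(758/2) = 2 · -1 = -2
  d = 379: Id(379) · μ(758/379) = 379 · -1 = -379
  d = 758: Id(758) · μ(758/758) = 758 · 1 = 758
Summing: (Id * μ)(758) = 1 + -2 + -379 + 758 = 378.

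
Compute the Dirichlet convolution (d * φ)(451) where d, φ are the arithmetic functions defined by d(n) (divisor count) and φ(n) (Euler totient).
(d * φ)(451) = 504

Divisors of 451: [1, 11, 41, 451]. For each d | 451:
  d = 1: d(1) · φ(451/1) = 1 · 400 = 400
  d = 11: d(11) · φ(451/11) = 2 · 40 = 80
  d = 41: d(41) · φ(451/41) = 2 · 10 = 20
  d = 451: d(451) · φ(451/451) = 4 · 1 = 4
Summing: (d * φ)(451) = 400 + 80 + 20 + 4 = 504.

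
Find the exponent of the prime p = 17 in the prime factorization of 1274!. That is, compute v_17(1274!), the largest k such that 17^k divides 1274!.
v_17(1274!) = 78

Legendre's formula: v_p(n!) = Σ_{k ≥ 1} ⌊n / p^k⌋. For p = 17, n = 1274, the terms are:
  ⌊1274/17^1⌋ = ⌊1274/17⌋ = 74
  ⌊1274/17^2⌋ = ⌊1274/289⌋ = 4
(the next term ⌊1274/17^3⌋ = 0, terminating the sum). Summing: v_17(1274!) = 74 + 4 = 78.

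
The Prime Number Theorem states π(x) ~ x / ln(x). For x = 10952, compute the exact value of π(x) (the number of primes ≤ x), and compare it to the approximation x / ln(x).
π(10952) = 1330;  x/ln(x) ≈ 1177.47;  relative error ≈ 11.47%.

Directly count primes up to 10952: π(10952) = 1330. The PNT approximation gives 10952/ln(10952) ≈ 10952/9.30128 ≈ 1177.47. Relative error (π(x) − x/ln(x)) / π(x) ≈ 11.47%; the approximation is known to undercount slightly (Li(x) is a better estimate).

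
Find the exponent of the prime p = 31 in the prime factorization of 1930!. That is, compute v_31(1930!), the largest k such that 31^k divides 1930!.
v_31(1930!) = 64

Legendre's formula: v_p(n!) = Σ_{k ≥ 1} ⌊n / p^k⌋. For p = 31, n = 1930, the terms are:
  ⌊1930/31^1⌋ = ⌊1930/31⌋ = 62
  ⌊1930/31^2⌋ = ⌊1930/961⌋ = 2
(the next term ⌊1930/31^3⌋ = 0, terminating the sum). Summing: v_31(1930!) = 62 + 2 = 64.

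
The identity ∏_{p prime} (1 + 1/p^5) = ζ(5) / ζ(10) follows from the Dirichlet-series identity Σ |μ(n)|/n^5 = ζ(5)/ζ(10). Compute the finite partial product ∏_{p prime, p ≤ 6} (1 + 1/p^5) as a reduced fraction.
∏ = 349591/337500

The primes p ≤ 6 are [2, 3, 5]. For each, (1 + 1/p^5) = (p^5 + 1)/p^5. Multiplying these fractions over p ∈ [2, 3, 5] gives 349591/337500. (In the limit P → ∞ this tends to ζ(5)/ζ(10).)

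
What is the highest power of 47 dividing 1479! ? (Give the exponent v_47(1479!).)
v_47(1479!) = 31

Legendre's formula: v_p(n!) = Σ_{k ≥ 1} ⌊n / p^k⌋. For p = 47, n = 1479, the terms are:
  ⌊1479/47^1⌋ = ⌊1479/47⌋ = 31
(the next term ⌊1479/47^2⌋ = 0, terminating the sum). Summing: v_47(1479!) = 31 = 31.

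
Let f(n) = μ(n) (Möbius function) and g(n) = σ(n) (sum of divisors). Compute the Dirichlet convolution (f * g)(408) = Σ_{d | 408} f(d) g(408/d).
(μ * σ)(408) = 408

Divisors of 408: [1, 2, 3, 4, 6, 8, 12, 17, 24, 34, 51, 68, 102, 136, 204, 408]. For each d | 408:
  d = 1: μ(1) · σ(408/1) = 1 · 1080 = 1080
  d = 2: μ(2) · σ(408/2) = -1 · 504 = -504
  d = 3: μ(3) · σ(408/3) = -1 · 270 = -270
  d = 4: μ(4) · σ(408/4) = 0 · 216 = 0
  d = 6: μ(6) · σ(408/6) = 1 · 126 = 126
  d = 8: μ(8) · σ(408/8) = 0 · 72 = 0
  d = 12: μ(12) · σ(408/12) = 0 · 54 = 0
  d = 17: μ(17) · σ(408/17) = -1 · 60 = -60
  d = 24: μ(24) · σ(408/24) = 0 · 18 = 0
  d = 34: μ(34) · σ(408/34) = 1 · 28 = 28
  d = 51: μ(51) · σ(408/51) = 1 · 15 = 15
  d = 68: μ(68) · σ(408/68) = 0 · 12 = 0
  d = 102: μ(102) · σ(408/102) = -1 · 7 = -7
  d = 136: μ(136) · σ(408/136) = 0 · 4 = 0
  d = 204: μ(204) · σ(408/204) = 0 · 3 = 0
  d = 408: μ(408) · σ(408/408) = 0 · 1 = 0
Summing: (μ * σ)(408) = 1080 + -504 + -270 + 0 + 126 + 0 + 0 + -60 + 0 + 28 + 15 + 0 + -7 + 0 + 0 + 0 = 408.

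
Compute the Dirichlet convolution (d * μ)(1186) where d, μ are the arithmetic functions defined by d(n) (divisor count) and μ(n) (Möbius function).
(d * μ)(1186) = 1

Divisors of 1186: [1, 2, 593, 1186]. For each d | 1186:
  d = 1: d(1) · μ(1186/1) = 1 · 1 = 1
  d = 2: d(2) · μ(1186/2) = 2 · -1 = -2
  d = 593: d(593) · μ(1186/593) = 2 · -1 = -2
  d = 1186: d(1186) · μ(1186/1186) = 4 · 1 = 4
Summing: (d * μ)(1186) = 1 + -2 + -2 + 4 = 1.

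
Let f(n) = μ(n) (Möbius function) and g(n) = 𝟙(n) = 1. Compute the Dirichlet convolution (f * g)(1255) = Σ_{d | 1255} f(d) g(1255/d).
(μ * 𝟙)(1255) = 0

Divisors of 1255: [1, 5, 251, 1255]. For each d | 1255:
  d = 1: μ(1) · 𝟙(1255/1) = 1 · 1 = 1
  d = 5: μ(5) · 𝟙(1255/5) = -1 · 1 = -1
  d = 251: μ(251) · 𝟙(1255/251) = -1 · 1 = -1
  d = 1255: μ(1255) · 𝟙(1255/1255) = 1 · 1 = 1
Summing: (μ * 𝟙)(1255) = 1 + -1 + -1 + 1 = 0.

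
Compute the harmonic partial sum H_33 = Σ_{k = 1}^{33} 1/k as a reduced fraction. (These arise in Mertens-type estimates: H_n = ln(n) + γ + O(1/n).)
H_33 = 53676090078349/13127595717600

Direct summation: H_33 = 1 + 1/2 + ... + 1/33. The least common denominator is lcm(1, ..., 33) = 144403552893600; over this denominator the numerator is 144403552893600 + 72201776446800 + 48134517631200 + 36100888223400 + 28880710578720 + 24067258815600 + 20629078984800 + 18050444111700 + 16044839210400 + 14440355289360 + 13127595717600 + 12033629407800 + 11107965607200 + 10314539492400 + 9626903526240 + 9025222055850 + 8494326640800 + 8022419605200 + 7600186994400 + 7220177644680 + 6876359661600 + 6563797858800 + 6278415343200 + 6016814703900 + 5776142115744 + 5553982803600 + 5348279736800 + 5157269746200 + 4979432858400 + 4813451763120 + 4658179125600 + 4512611027925 + 4375865239200 = 590436990861839, so H_33 = 590436990861839/144403552893600; reducing by gcd(590436990861839, 144403552893600) = 11 gives 53676090078349/13127595717600 ≈ 4.08880. (The PNT-adjacent estimate ln(33) + γ ≈ 4.07372 matches within O(1/n).)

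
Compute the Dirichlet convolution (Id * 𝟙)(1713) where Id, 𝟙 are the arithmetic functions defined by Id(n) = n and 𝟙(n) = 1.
(Id * 𝟙)(1713) = 2288

Divisors of 1713: [1, 3, 571, 1713]. For each d | 1713:
  d = 1: Id(1) · 𝟙(1713/1) = 1 · 1 = 1
  d = 3: Id(3) · 𝟙(1713/3) = 3 · 1 = 3
  d = 571: Id(571) · 𝟙(1713/571) = 571 · 1 = 571
  d = 1713: Id(1713) · 𝟙(1713/1713) = 1713 · 1 = 1713
Summing: (Id * 𝟙)(1713) = 1 + 3 + 571 + 1713 = 2288.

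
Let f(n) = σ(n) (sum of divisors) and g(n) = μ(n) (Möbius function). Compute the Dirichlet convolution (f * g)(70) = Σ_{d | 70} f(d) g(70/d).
(σ * μ)(70) = 70

Divisors of 70: [1, 2, 5, 7, 10, 14, 35, 70]. For each d | 70:
  d = 1: σ(1) · μ(70/1) = 1 · -1 = -1
  d = 2: σ(2) · μ(70/2) = 3 · 1 = 3
  d = 5: σ(5) · μ(70/5) = 6 · 1 = 6
  d = 7: σ(7) · μ(70/7) = 8 · 1 = 8
  d = 10: σ(10) · μ(70/10) = 18 · -1 = -18
  d = 14: σ(14) · μ(70/14) = 24 · -1 = -24
  d = 35: σ(35) · μ(70/35) = 48 · -1 = -48
  d = 70: σ(70) · μ(70/70) = 144 · 1 = 144
Summing: (σ * μ)(70) = -1 + 3 + 6 + 8 + -18 + -24 + -48 + 144 = 70.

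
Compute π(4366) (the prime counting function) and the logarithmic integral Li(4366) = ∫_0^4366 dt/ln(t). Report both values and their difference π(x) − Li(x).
π(4366) = 596;  Li(4366) ≈ 609.26;  π(x) − Li(x) ≈ -13.26.

Direct count of primes ≤ 4366 gives π(4366) = 596. Numerical evaluation of the logarithmic integral gives Li(4366) ≈ 609.26. The difference π(x) − Li(x) ≈ -13.26 is typically negative for small/moderate x (Li(x) overestimates), though Littlewood's theorem shows this sign changes infinitely often.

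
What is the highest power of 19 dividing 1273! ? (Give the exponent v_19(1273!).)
v_19(1273!) = 70

Legendre's formula: v_p(n!) = Σ_{k ≥ 1} ⌊n / p^k⌋. For p = 19, n = 1273, the terms are:
  ⌊1273/19^1⌋ = ⌊1273/19⌋ = 67
  ⌊1273/19^2⌋ = ⌊1273/361⌋ = 3
(the next term ⌊1273/19^3⌋ = 0, terminating the sum). Summing: v_19(1273!) = 67 + 3 = 70.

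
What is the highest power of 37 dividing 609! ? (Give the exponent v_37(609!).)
v_37(609!) = 16

Legendre's formula: v_p(n!) = Σ_{k ≥ 1} ⌊n / p^k⌋. For p = 37, n = 609, the terms are:
  ⌊609/37^1⌋ = ⌊609/37⌋ = 16
(the next term ⌊609/37^2⌋ = 0, terminating the sum). Summing: v_37(609!) = 16 = 16.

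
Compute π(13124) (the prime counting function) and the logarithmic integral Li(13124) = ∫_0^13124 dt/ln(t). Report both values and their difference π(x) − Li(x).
π(13124) = 1561;  Li(13124) ≈ 1580.19;  π(x) − Li(x) ≈ -19.19.

Direct count of primes ≤ 13124 gives π(13124) = 1561. Numerical evaluation of the logarithmic integral gives Li(13124) ≈ 1580.19. The difference π(x) − Li(x) ≈ -19.19 is typically negative for small/moderate x (Li(x) overestimates), though Littlewood's theorem shows this sign changes infinitely often.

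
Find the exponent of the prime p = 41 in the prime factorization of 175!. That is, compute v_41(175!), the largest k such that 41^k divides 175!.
v_41(175!) = 4

Legendre's formula: v_p(n!) = Σ_{k ≥ 1} ⌊n / p^k⌋. For p = 41, n = 175, the terms are:
  ⌊175/41^1⌋ = ⌊175/41⌋ = 4
(the next term ⌊175/41^2⌋ = 0, terminating the sum). Summing: v_41(175!) = 4 = 4.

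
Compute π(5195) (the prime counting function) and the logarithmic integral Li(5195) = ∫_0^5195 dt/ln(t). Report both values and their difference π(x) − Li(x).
π(5195) = 691;  Li(5195) ≈ 707.12;  π(x) − Li(x) ≈ -16.12.

Direct count of primes ≤ 5195 gives π(5195) = 691. Numerical evaluation of the logarithmic integral gives Li(5195) ≈ 707.12. The difference π(x) − Li(x) ≈ -16.12 is typically negative for small/moderate x (Li(x) overestimates), though Littlewood's theorem shows this sign changes infinitely often.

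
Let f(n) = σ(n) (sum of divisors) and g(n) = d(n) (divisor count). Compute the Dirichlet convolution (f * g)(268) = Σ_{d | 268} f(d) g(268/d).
(σ * d)(268) = 1120

Divisors of 268: [1, 2, 4, 67, 134, 268]. For each d | 268:
  d = 1: σ(1) · d(268/1) = 1 · 6 = 6
  d = 2: σ(2) · d(268/2) = 3 · 4 = 12
  d = 4: σ(4) · d(268/4) = 7 · 2 = 14
  d = 67: σ(67) · d(268/67) = 68 · 3 = 204
  d = 134: σ(134) · d(268/134) = 204 · 2 = 408
  d = 268: σ(268) · d(268/268) = 476 · 1 = 476
Summing: (σ * d)(268) = 6 + 12 + 14 + 204 + 408 + 476 = 1120.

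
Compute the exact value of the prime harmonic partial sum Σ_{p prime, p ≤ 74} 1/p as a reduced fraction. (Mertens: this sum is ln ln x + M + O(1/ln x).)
Σ 1/p = 71544353681891529224514036059/40729680599249024150621323470

π(74) = 21, so the primes ≤ 74 are [2, 3, 5, 7, 11, 13, 17, 19, 23, 29, 31, 37, 41, 43, 47, 53, 59, 61, 67, 71, 73]. Summing 1/p over these primes: 71544353681891529224514036059/40729680599249024150621323470 ≈ 1.7566. Mertens estimate ln ln(74) + 0.2615 ≈ 1.7211.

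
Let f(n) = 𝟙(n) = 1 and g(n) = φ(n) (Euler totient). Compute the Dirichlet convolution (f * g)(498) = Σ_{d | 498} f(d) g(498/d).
(𝟙 * φ)(498) = 498

Divisors of 498: [1, 2, 3, 6, 83, 166, 249, 498]. For each d | 498:
  d = 1: 𝟙(1) · φ(498/1) = 1 · 164 = 164
  d = 2: 𝟙(2) · φ(498/2) = 1 · 164 = 164
  d = 3: 𝟙(3) · φ(498/3) = 1 · 82 = 82
  d = 6: 𝟙(6) · φ(498/6) = 1 · 82 = 82
  d = 83: 𝟙(83) · φ(498/83) = 1 · 2 = 2
  d = 166: 𝟙(166) · φ(498/166) = 1 · 2 = 2
  d = 249: 𝟙(249) · φ(498/249) = 1 · 1 = 1
  d = 498: 𝟙(498) · φ(498/498) = 1 · 1 = 1
Summing: (𝟙 * φ)(498) = 164 + 164 + 82 + 82 + 2 + 2 + 1 + 1 = 498.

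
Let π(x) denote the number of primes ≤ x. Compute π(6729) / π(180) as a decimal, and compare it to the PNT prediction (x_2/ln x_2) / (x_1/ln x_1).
π(6729)/π(180) = 867/41 ≈ 21.1463;  PNT prediction ≈ 22.0247.

π(180) = 41 and π(6729) = 867, so π(6729)/π(180) ≈ 21.1463. The PNT-predicted ratio is (6729/ln(6729)) / (180/ln(180)) ≈ 22.0247. The two agree to within a few percent, as expected.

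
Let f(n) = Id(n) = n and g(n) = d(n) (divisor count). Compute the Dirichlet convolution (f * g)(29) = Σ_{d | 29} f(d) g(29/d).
(Id * d)(29) = 31

Divisors of 29: [1, 29]. For each d | 29:
  d = 1: Id(1) · d(29/1) = 1 · 2 = 2
  d = 29: Id(29) · d(29/29) = 29 · 1 = 29
Summing: (Id * d)(29) = 2 + 29 = 31.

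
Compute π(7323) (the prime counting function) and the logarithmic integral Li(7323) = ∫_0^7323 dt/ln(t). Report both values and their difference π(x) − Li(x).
π(7323) = 933;  Li(7323) ≈ 950.72;  π(x) − Li(x) ≈ -17.72.

Direct count of primes ≤ 7323 gives π(7323) = 933. Numerical evaluation of the logarithmic integral gives Li(7323) ≈ 950.72. The difference π(x) − Li(x) ≈ -17.72 is typically negative for small/moderate x (Li(x) overestimates), though Littlewood's theorem shows this sign changes infinitely often.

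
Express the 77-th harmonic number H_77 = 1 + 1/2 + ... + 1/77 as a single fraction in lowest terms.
H_77 = 61303359776139104182852056677903/12441066073952429195098876987200

Direct summation: H_77 = 1 + 1/2 + ... + 1/77. The least common denominator is lcm(1, ..., 77) = 410555180440430163438262940577600; over this denominator the numerator is 410555180440430163438262940577600 + 205277590220215081719131470288800 + 136851726813476721146087646859200 + 102638795110107540859565735144400 + 82111036088086032687652588115520 + 68425863406738360573043823429600 + 58650740062918594776894705796800 + 51319397555053770429782867572200 + 45617242271158907048695882286400 + 41055518044043016343826294057760 + 37323198221857287585296630961600 + 34212931703369180286521911714800 + 31581167726186935649097149275200 + 29325370031459297388447352898400 + 27370345362695344229217529371840 + 25659698777526885214891433786100 + 24150304731790009614015467092800 + 22808621135579453524347941143200 + 21608167391601587549382260030400 + 20527759022021508171913147028880 + 19550246687639531592298235265600 + 18661599110928643792648315480800 + 17850225236540441888620127851200 + 17106465851684590143260955857400 + 16422207217617206537530517623104 + 15790583863093467824548574637600 + 15205747423719635682898627428800 + 14662685015729648694223676449200 + 14157075187601040118560791054400 + 13685172681347672114608764685920 + 13243715498078392368976223889600 + 12829849388763442607445716893050 + 12441066073952429195098876987200 + 12075152365895004807007733546400 + 11730148012583718955378941159360 + 11404310567789726762173970571600 + 11096085957849463876709809204800 + 10804083695800793774691130015200 + 10527055908728978549699049758400 + 10263879511010754085956573514440 + 10013540986351955205811291233600 + 9775123343819765796149117632800 + 9547794893963492172982859083200 + 9330799555464321896324157740400 + 9123448454231781409739176457280 + 8925112618270220944310063925600 + 8735216605115535392303466820800 + 8553232925842295071630477928700 + 8378677151845513539556386542400 + 8211103608808603268765258811552 + 8050101577263336538005155697600 + 7895291931546733912274287318800 + 7746324159253399310155904539200 + 7602873711859817841449313714400 + 7464639644371457517059326192320 + 7331342507864824347111838224600 + 7202722463867195849794086676800 + 7078537593800520059280395527200 + 6958562380346273956580727806400 + 6842586340673836057304382342960 + 6730412794105412515381359681600 + 6621857749039196184488111944800 + 6516748895879843864099411755200 + 6414924694381721303722858446525 + 6316233545237387129819429855040 + 6220533036976214597549438493600 + 6127689260304927812511387172800 + 6037576182947502403503866773200 + 5950075078846813962873375950400 + 5865074006291859477689470579680 + 5782467330146903710398069585600 + 5702155283894863381086985285800 + 5624043567677125526551547131200 + 5548042978924731938354904602400 + 5474069072539068845843505874368 + 5402041847900396887345565007600 + 5331885460265326797899518708800 = 2023010872612590438034117870370799, so H_77 = 2023010872612590438034117870370799/410555180440430163438262940577600; reducing by gcd(2023010872612590438034117870370799, 410555180440430163438262940577600) = 33 gives 61303359776139104182852056677903/12441066073952429195098876987200 ≈ 4.92750. (The PNT-adjacent estimate ln(77) + γ ≈ 4.92102 matches within O(1/n).)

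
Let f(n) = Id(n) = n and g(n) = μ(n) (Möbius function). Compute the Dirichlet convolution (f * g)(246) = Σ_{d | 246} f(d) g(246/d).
(Id * μ)(246) = 80

Divisors of 246: [1, 2, 3, 6, 41, 82, 123, 246]. For each d | 246:
  d = 1: Id(1) · μ(246/1) = 1 · -1 = -1
  d = 2: Id(2) · μ(246/2) = 2 · 1 = 2
  d = 3: Id(3) · μ(246/3) = 3 · 1 = 3
  d = 6: Id(6) · μ(246/6) = 6 · -1 = -6
  d = 41: Id(41) · μ(246/41) = 41 · 1 = 41
  d = 82: Id(82) · μ(246/82) = 82 · -1 = -82
  d = 123: Id(123) · μ(246/123) = 123 · -1 = -123
  d = 246: Id(246) · μ(246/246) = 246 · 1 = 246
Summing: (Id * μ)(246) = -1 + 2 + 3 + -6 + 41 + -82 + -123 + 246 = 80.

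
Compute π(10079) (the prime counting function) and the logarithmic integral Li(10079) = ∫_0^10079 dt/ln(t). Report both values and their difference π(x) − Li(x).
π(10079) = 1237;  Li(10079) ≈ 1254.71;  π(x) − Li(x) ≈ -17.71.

Direct count of primes ≤ 10079 gives π(10079) = 1237. Numerical evaluation of the logarithmic integral gives Li(10079) ≈ 1254.71. The difference π(x) − Li(x) ≈ -17.71 is typically negative for small/moderate x (Li(x) overestimates), though Littlewood's theorem shows this sign changes infinitely often.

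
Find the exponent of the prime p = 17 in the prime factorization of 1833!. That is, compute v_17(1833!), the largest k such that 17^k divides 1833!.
v_17(1833!) = 113

Legendre's formula: v_p(n!) = Σ_{k ≥ 1} ⌊n / p^k⌋. For p = 17, n = 1833, the terms are:
  ⌊1833/17^1⌋ = ⌊1833/17⌋ = 107
  ⌊1833/17^2⌋ = ⌊1833/289⌋ = 6
(the next term ⌊1833/17^3⌋ = 0, terminating the sum). Summing: v_17(1833!) = 107 + 6 = 113.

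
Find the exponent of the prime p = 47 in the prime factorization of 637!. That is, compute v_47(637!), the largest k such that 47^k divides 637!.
v_47(637!) = 13

Legendre's formula: v_p(n!) = Σ_{k ≥ 1} ⌊n / p^k⌋. For p = 47, n = 637, the terms are:
  ⌊637/47^1⌋ = ⌊637/47⌋ = 13
(the next term ⌊637/47^2⌋ = 0, terminating the sum). Summing: v_47(637!) = 13 = 13.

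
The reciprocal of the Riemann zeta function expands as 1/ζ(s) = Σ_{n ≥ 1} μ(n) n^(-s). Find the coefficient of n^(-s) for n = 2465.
μ(2465) = -1

Factor n = 2465 = 5 · 17 · 29. μ(n) = 0 if any exponent ≥ 2 (not squarefree); otherwise μ(n) = (−1)^{ω(n)} where ω(n) is the number of distinct prime factors. Applying: μ(2465) = -1.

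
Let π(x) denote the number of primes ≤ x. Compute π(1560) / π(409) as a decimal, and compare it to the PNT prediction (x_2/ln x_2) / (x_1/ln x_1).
π(1560)/π(409) = 246/80 ≈ 3.0750;  PNT prediction ≈ 3.1197.

π(409) = 80 and π(1560) = 246, so π(1560)/π(409) ≈ 3.0750. The PNT-predicted ratio is (1560/ln(1560)) / (409/ln(409)) ≈ 3.1197. The two agree to within a few percent, as expected.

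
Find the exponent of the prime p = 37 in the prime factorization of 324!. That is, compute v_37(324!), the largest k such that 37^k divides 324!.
v_37(324!) = 8

Legendre's formula: v_p(n!) = Σ_{k ≥ 1} ⌊n / p^k⌋. For p = 37, n = 324, the terms are:
  ⌊324/37^1⌋ = ⌊324/37⌋ = 8
(the next term ⌊324/37^2⌋ = 0, terminating the sum). Summing: v_37(324!) = 8 = 8.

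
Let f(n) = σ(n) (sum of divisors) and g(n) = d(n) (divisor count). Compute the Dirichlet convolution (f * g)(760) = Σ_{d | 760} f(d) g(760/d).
(σ * d)(760) = 7392

Divisors of 760: [1, 2, 4, 5, 8, 10, 19, 20, 38, 40, 76, 95, 152, 190, 380, 760]. For each d | 760:
  d = 1: σ(1) · d(760/1) = 1 · 16 = 16
  d = 2: σ(2) · d(760/2) = 3 · 12 = 36
  d = 4: σ(4) · d(760/4) = 7 · 8 = 56
  d = 5: σ(5) · d(760/5) = 6 · 8 = 48
  d = 8: σ(8) · d(760/8) = 15 · 4 = 60
  d = 10: σ(10) · d(760/10) = 18 · 6 = 108
  d = 19: σ(19) · d(760/19) = 20 · 8 = 160
  d = 20: σ(20) · d(760/20) = 42 · 4 = 168
  d = 38: σ(38) · d(760/38) = 60 · 6 = 360
  d = 40: σ(40) · d(760/40) = 90 · 2 = 180
  d = 76: σ(76) · d(760/76) = 140 · 4 = 560
  d = 95: σ(95) · d(760/95) = 120 · 4 = 480
  d = 152: σ(152) · d(760/152) = 300 · 2 = 600
  d = 190: σ(190) · d(760/190) = 360 · 3 = 1080
  d = 380: σ(380) · d(760/380) = 840 · 2 = 1680
  d = 760: σ(760) · d(760/760) = 1800 · 1 = 1800
Summing: (σ * d)(760) = 16 + 36 + 56 + 48 + 60 + 108 + 160 + 168 + 360 + 180 + 560 + 480 + 600 + 1080 + 1680 + 1800 = 7392.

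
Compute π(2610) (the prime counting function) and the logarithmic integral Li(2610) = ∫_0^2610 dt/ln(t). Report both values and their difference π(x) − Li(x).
π(2610) = 379;  Li(2610) ≈ 393.63;  π(x) − Li(x) ≈ -14.63.

Direct count of primes ≤ 2610 gives π(2610) = 379. Numerical evaluation of the logarithmic integral gives Li(2610) ≈ 393.63. The difference π(x) − Li(x) ≈ -14.63 is typically negative for small/moderate x (Li(x) overestimates), though Littlewood's theorem shows this sign changes infinitely often.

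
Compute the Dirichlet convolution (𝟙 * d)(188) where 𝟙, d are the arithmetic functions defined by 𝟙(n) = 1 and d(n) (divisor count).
(𝟙 * d)(188) = 18

Divisors of 188: [1, 2, 4, 47, 94, 188]. For each d | 188:
  d = 1: 𝟙(1) · d(188/1) = 1 · 6 = 6
  d = 2: 𝟙(2) · d(188/2) = 1 · 4 = 4
  d = 4: 𝟙(4) · d(188/4) = 1 · 2 = 2
  d = 47: 𝟙(47) · d(188/47) = 1 · 3 = 3
  d = 94: 𝟙(94) · d(188/94) = 1 · 2 = 2
  d = 188: 𝟙(188) · d(188/188) = 1 · 1 = 1
Summing: (𝟙 * d)(188) = 6 + 4 + 2 + 3 + 2 + 1 = 18.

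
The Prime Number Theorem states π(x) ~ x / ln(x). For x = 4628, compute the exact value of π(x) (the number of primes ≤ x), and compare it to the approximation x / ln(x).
π(4628) = 624;  x/ln(x) ≈ 548.35;  relative error ≈ 12.12%.

Directly count primes up to 4628: π(4628) = 624. The PNT approximation gives 4628/ln(4628) ≈ 4628/8.43988 ≈ 548.35. Relative error (π(x) − x/ln(x)) / π(x) ≈ 12.12%; the approximation is known to undercount slightly (Li(x) is a better estimate).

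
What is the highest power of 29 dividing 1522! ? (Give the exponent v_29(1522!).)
v_29(1522!) = 53

Legendre's formula: v_p(n!) = Σ_{k ≥ 1} ⌊n / p^k⌋. For p = 29, n = 1522, the terms are:
  ⌊1522/29^1⌋ = ⌊1522/29⌋ = 52
  ⌊1522/29^2⌋ = ⌊1522/841⌋ = 1
(the next term ⌊1522/29^3⌋ = 0, terminating the sum). Summing: v_29(1522!) = 52 + 1 = 53.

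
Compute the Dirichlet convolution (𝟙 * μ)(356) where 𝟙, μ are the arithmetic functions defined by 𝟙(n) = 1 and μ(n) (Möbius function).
(𝟙 * μ)(356) = 0

Divisors of 356: [1, 2, 4, 89, 178, 356]. For each d | 356:
  d = 1: 𝟙(1) · μ(356/1) = 1 · 0 = 0
  d = 2: 𝟙(2) · μ(356/2) = 1 · 1 = 1
  d = 4: 𝟙(4) · μ(356/4) = 1 · -1 = -1
  d = 89: 𝟙(89) · μ(356/89) = 1 · 0 = 0
  d = 178: 𝟙(178) · μ(356/178) = 1 · -1 = -1
  d = 356: 𝟙(356) · μ(356/356) = 1 · 1 = 1
Summing: (𝟙 * μ)(356) = 0 + 1 + -1 + 0 + -1 + 1 = 0.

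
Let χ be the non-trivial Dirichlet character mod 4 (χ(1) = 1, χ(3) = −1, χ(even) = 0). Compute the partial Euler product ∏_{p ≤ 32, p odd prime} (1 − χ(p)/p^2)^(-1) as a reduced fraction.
∏ = 70163108671177093/76623095660544000

The odd primes p ≤ 32 are [3, 5, 7, 11, 13, 17, 19, 23, 29, 31]. For each, χ(p) = 1 if p ≡ 1 mod 4, χ(p) = −1 if p ≡ 3 mod 4. Taking (1 − χ(p)/p^2)^(-1) = p^2/(p^2 − χ(p)): (1 − (-1)/3^2)^(-1) · (1 − (1)/5^2)^(-1) · (1 − (-1)/7^2)^(-1) · (1 − (-1)/11^2)^(-1) · (1 − (1)/13^2)^(-1) · (1 − (1)/17^2)^(-1) · (1 − (-1)/19^2)^(-1) · (1 − (-1)/23^2)^(-1) · (1 − (1)/29^2)^(-1) · (1 − (-1)/31^2)^(-1) = 70163108671177093/76623095660544000.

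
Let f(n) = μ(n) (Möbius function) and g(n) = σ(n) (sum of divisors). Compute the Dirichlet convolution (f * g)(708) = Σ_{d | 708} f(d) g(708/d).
(μ * σ)(708) = 708

Divisors of 708: [1, 2, 3, 4, 6, 12, 59, 118, 177, 236, 354, 708]. For each d | 708:
  d = 1: μ(1) · σ(708/1) = 1 · 1680 = 1680
  d = 2: μ(2) · σ(708/2) = -1 · 720 = -720
  d = 3: μ(3) · σ(708/3) = -1 · 420 = -420
  d = 4: μ(4) · σ(708/4) = 0 · 240 = 0
  d = 6: μ(6) · σ(708/6) = 1 · 180 = 180
  d = 12: μ(12) · σ(708/12) = 0 · 60 = 0
  d = 59: μ(59) · σ(708/59) = -1 · 28 = -28
  d = 118: μ(118) · σ(708/118) = 1 · 12 = 12
  d = 177: μ(177) · σ(708/177) = 1 · 7 = 7
  d = 236: μ(236) · σ(708/236) = 0 · 4 = 0
  d = 354: μ(354) · σ(708/354) = -1 · 3 = -3
  d = 708: μ(708) · σ(708/708) = 0 · 1 = 0
Summing: (μ * σ)(708) = 1680 + -720 + -420 + 0 + 180 + 0 + -28 + 12 + 7 + 0 + -3 + 0 = 708.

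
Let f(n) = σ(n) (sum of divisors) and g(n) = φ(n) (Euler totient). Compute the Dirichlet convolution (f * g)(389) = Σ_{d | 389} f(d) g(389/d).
(σ * φ)(389) = 778

Divisors of 389: [1, 389]. For each d | 389:
  d = 1: σ(1) · φ(389/1) = 1 · 388 = 388
  d = 389: σ(389) · φ(389/389) = 390 · 1 = 390
Summing: (σ * φ)(389) = 388 + 390 = 778.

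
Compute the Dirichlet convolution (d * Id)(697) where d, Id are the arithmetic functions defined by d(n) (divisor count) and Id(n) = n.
(d * Id)(697) = 817

Divisors of 697: [1, 17, 41, 697]. For each d | 697:
  d = 1: d(1) · Id(697/1) = 1 · 697 = 697
  d = 17: d(17) · Id(697/17) = 2 · 41 = 82
  d = 41: d(41) · Id(697/41) = 2 · 17 = 34
  d = 697: d(697) · Id(697/697) = 4 · 1 = 4
Summing: (d * Id)(697) = 697 + 82 + 34 + 4 = 817.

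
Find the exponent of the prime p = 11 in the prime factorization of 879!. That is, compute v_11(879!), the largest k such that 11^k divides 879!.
v_11(879!) = 86

Legendre's formula: v_p(n!) = Σ_{k ≥ 1} ⌊n / p^k⌋. For p = 11, n = 879, the terms are:
  ⌊879/11^1⌋ = ⌊879/11⌋ = 79
  ⌊879/11^2⌋ = ⌊879/121⌋ = 7
(the next term ⌊879/11^3⌋ = 0, terminating the sum). Summing: v_11(879!) = 79 + 7 = 86.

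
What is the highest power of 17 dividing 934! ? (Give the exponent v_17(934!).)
v_17(934!) = 57

Legendre's formula: v_p(n!) = Σ_{k ≥ 1} ⌊n / p^k⌋. For p = 17, n = 934, the terms are:
  ⌊934/17^1⌋ = ⌊934/17⌋ = 54
  ⌊934/17^2⌋ = ⌊934/289⌋ = 3
(the next term ⌊934/17^3⌋ = 0, terminating the sum). Summing: v_17(934!) = 54 + 3 = 57.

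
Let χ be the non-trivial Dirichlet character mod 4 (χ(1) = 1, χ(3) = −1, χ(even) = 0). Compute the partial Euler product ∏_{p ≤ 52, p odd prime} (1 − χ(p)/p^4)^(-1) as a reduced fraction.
∏ = 424022009220093808147330044599350686845258380222853/428762185161728930691534489551822091105495385374720

The odd primes p ≤ 52 are [3, 5, 7, 11, 13, 17, 19, 23, 29, 31, 37, 41, 43, 47]. For each, χ(p) = 1 if p ≡ 1 mod 4, χ(p) = −1 if p ≡ 3 mod 4. Taking (1 − χ(p)/p^4)^(-1) = p^4/(p^4 − χ(p)): (1 − (-1)/3^4)^(-1) · (1 − (1)/5^4)^(-1) · (1 − (-1)/7^4)^(-1) · (1 − (-1)/11^4)^(-1) · (1 − (1)/13^4)^(-1) · (1 − (1)/17^4)^(-1) · (1 − (-1)/19^4)^(-1) · (1 − (-1)/23^4)^(-1) · (1 − (1)/29^4)^(-1) · (1 − (-1)/31^4)^(-1) · (1 − (1)/37^4)^(-1) · (1 − (1)/41^4)^(-1) · (1 − (-1)/43^4)^(-1) · (1 − (-1)/47^4)^(-1) = 424022009220093808147330044599350686845258380222853/428762185161728930691534489551822091105495385374720.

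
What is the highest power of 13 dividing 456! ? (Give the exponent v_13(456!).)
v_13(456!) = 37

Legendre's formula: v_p(n!) = Σ_{k ≥ 1} ⌊n / p^k⌋. For p = 13, n = 456, the terms are:
  ⌊456/13^1⌋ = ⌊456/13⌋ = 35
  ⌊456/13^2⌋ = ⌊456/169⌋ = 2
(the next term ⌊456/13^3⌋ = 0, terminating the sum). Summing: v_13(456!) = 35 + 2 = 37.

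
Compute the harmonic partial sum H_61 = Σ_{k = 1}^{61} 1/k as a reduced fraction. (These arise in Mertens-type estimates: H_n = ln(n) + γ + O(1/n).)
H_61 = 925372872575832277072279171/197044480683803711251893600

Direct summation: H_61 = 1 + 1/2 + ... + 1/61. The least common denominator is lcm(1, ..., 61) = 591133442051411133755680800; over this denominator the numerator is 591133442051411133755680800 + 295566721025705566877840400 + 197044480683803711251893600 + 147783360512852783438920200 + 118226688410282226751136160 + 98522240341901855625946800 + 84447634578773019107954400 + 73891680256426391719460100 + 65681493561267903750631200 + 59113344205141113375568080 + 53739403822855557614152800 + 49261120170950927812973400 + 45471803234723933365821600 + 42223817289386509553977200 + 39408896136760742250378720 + 36945840128213195859730050 + 34772555414788890220922400 + 32840746780633951875315600 + 31112286423758480723983200 + 29556672102570556687784040 + 28149211526257673035984800 + 26869701911427778807076400 + 25701454002235266685029600 + 24630560085475463906486700 + 23645337682056445350227232 + 22735901617361966682910800 + 21893831187089301250210400 + 21111908644693254776988600 + 20383911794876245991575200 + 19704448068380371125189360 + 19068820711335843024376800 + 18472920064106597929865025 + 17913134607618519204717600 + 17386277707394445110461200 + 16889526915754603821590880 + 16420373390316975937657800 + 15976579514903003615018400 + 15556143211879240361991600 + 15157267744907977788607200 + 14778336051285278343892020 + 14417888830522222774528800 + 14074605763128836517992400 + 13747289350032817064085600 + 13434850955713889403538200 + 13136298712253580750126240 + 12850727001117633342514800 + 12577307277689598590546400 + 12315280042737731953243350 + 12063947796967574158279200 + 11822668841028222675113616 + 11590851804929630073640800 + 11367950808680983341455400 + 11153461170781342146333600 + 10946915593544650625105200 + 10747880764571111522830560 + 10555954322346627388494300 + 10370762141252826907994400 + 10191955897438122995787600 + 10019210882227307351791200 + 9852224034190185562594680 + 9690712164777231700912800 = 2776118617727496831216837513, so H_61 = 2776118617727496831216837513/591133442051411133755680800; reducing by gcd(2776118617727496831216837513, 591133442051411133755680800) = 3 gives 925372872575832277072279171/197044480683803711251893600 ≈ 4.69626. (The PNT-adjacent estimate ln(61) + γ ≈ 4.68809 matches within O(1/n).)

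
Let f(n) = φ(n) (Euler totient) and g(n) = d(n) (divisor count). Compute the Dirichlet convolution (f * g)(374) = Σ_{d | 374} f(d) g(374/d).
(φ * d)(374) = 648

Divisors of 374: [1, 2, 11, 17, 22, 34, 187, 374]. For each d | 374:
  d = 1: φ(1) · d(374/1) = 1 · 8 = 8
  d = 2: φ(2) · d(374/2) = 1 · 4 = 4
  d = 11: φ(11) · d(374/11) = 10 · 4 = 40
  d = 17: φ(17) · d(374/17) = 16 · 4 = 64
  d = 22: φ(22) · d(374/22) = 10 · 2 = 20
  d = 34: φ(34) · d(374/34) = 16 · 2 = 32
  d = 187: φ(187) · d(374/187) = 160 · 2 = 320
  d = 374: φ(374) · d(374/374) = 160 · 1 = 160
Summing: (φ * d)(374) = 8 + 4 + 40 + 64 + 20 + 32 + 320 + 160 = 648.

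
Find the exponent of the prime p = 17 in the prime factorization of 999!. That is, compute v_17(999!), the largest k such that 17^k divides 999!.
v_17(999!) = 61

Legendre's formula: v_p(n!) = Σ_{k ≥ 1} ⌊n / p^k⌋. For p = 17, n = 999, the terms are:
  ⌊999/17^1⌋ = ⌊999/17⌋ = 58
  ⌊999/17^2⌋ = ⌊999/289⌋ = 3
(the next term ⌊999/17^3⌋ = 0, terminating the sum). Summing: v_17(999!) = 58 + 3 = 61.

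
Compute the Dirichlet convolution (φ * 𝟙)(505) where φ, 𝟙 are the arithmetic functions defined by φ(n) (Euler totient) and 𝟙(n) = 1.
(φ * 𝟙)(505) = 505

Divisors of 505: [1, 5, 101, 505]. For each d | 505:
  d = 1: φ(1) · 𝟙(505/1) = 1 · 1 = 1
  d = 5: φ(5) · 𝟙(505/5) = 4 · 1 = 4
  d = 101: φ(101) · 𝟙(505/101) = 100 · 1 = 100
  d = 505: φ(505) · 𝟙(505/505) = 400 · 1 = 400
Summing: (φ * 𝟙)(505) = 1 + 4 + 100 + 400 = 505.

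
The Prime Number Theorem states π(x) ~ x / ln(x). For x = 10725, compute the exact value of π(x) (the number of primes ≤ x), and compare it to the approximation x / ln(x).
π(10725) = 1307;  x/ln(x) ≈ 1155.67;  relative error ≈ 11.58%.

Directly count primes up to 10725: π(10725) = 1307. The PNT approximation gives 10725/ln(10725) ≈ 10725/9.28033 ≈ 1155.67. Relative error (π(x) − x/ln(x)) / π(x) ≈ 11.58%; the approximation is known to undercount slightly (Li(x) is a better estimate).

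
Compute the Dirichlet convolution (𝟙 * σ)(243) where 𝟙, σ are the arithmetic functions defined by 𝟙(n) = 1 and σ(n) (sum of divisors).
(𝟙 * σ)(243) = 543

Divisors of 243: [1, 3, 9, 27, 81, 243]. For each d | 243:
  d = 1: 𝟙(1) · σ(243/1) = 1 · 364 = 364
  d = 3: 𝟙(3) · σ(243/3) = 1 · 121 = 121
  d = 9: 𝟙(9) · σ(243/9) = 1 · 40 = 40
  d = 27: 𝟙(27) · σ(243/27) = 1 · 13 = 13
  d = 81: 𝟙(81) · σ(243/81) = 1 · 4 = 4
  d = 243: 𝟙(243) · σ(243/243) = 1 · 1 = 1
Summing: (𝟙 * σ)(243) = 364 + 121 + 40 + 13 + 4 + 1 = 543.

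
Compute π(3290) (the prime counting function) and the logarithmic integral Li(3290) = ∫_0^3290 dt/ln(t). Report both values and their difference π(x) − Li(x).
π(3290) = 462;  Li(3290) ≈ 478.77;  π(x) − Li(x) ≈ -16.77.

Direct count of primes ≤ 3290 gives π(3290) = 462. Numerical evaluation of the logarithmic integral gives Li(3290) ≈ 478.77. The difference π(x) − Li(x) ≈ -16.77 is typically negative for small/moderate x (Li(x) overestimates), though Littlewood's theorem shows this sign changes infinitely often.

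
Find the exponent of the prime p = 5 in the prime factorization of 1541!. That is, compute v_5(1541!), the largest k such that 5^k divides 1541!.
v_5(1541!) = 383

Legendre's formula: v_p(n!) = Σ_{k ≥ 1} ⌊n / p^k⌋. For p = 5, n = 1541, the terms are:
  ⌊1541/5^1⌋ = ⌊1541/5⌋ = 308
  ⌊1541/5^2⌋ = ⌊1541/25⌋ = 61
  ⌊1541/5^3⌋ = ⌊1541/125⌋ = 12
  ⌊1541/5^4⌋ = ⌊1541/625⌋ = 2
(the next term ⌊1541/5^5⌋ = 0, terminating the sum). Summing: v_5(1541!) = 308 + 61 + 12 + 2 = 383.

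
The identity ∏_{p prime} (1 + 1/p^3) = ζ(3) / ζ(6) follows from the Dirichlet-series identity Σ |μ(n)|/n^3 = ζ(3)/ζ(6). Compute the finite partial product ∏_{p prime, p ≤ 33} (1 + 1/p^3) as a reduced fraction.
∏ = 123276368443014873612288/104343309932640260237195

The primes p ≤ 33 are [2, 3, 5, 7, 11, 13, 17, 19, 23, 29, 31]. For each, (1 + 1/p^3) = (p^3 + 1)/p^3. Multiplying these fractions over p ∈ [2, 3, 5, 7, 11, 13, 17, 19, 23, 29, 31] gives 123276368443014873612288/104343309932640260237195. (In the limit P → ∞ this tends to ζ(3)/ζ(6).)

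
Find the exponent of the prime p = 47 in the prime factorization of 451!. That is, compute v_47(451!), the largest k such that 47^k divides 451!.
v_47(451!) = 9

Legendre's formula: v_p(n!) = Σ_{k ≥ 1} ⌊n / p^k⌋. For p = 47, n = 451, the terms are:
  ⌊451/47^1⌋ = ⌊451/47⌋ = 9
(the next term ⌊451/47^2⌋ = 0, terminating the sum). Summing: v_47(451!) = 9 = 9.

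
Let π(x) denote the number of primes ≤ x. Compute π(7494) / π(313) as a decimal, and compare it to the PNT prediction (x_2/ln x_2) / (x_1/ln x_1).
π(7494)/π(313) = 949/65 ≈ 14.6000;  PNT prediction ≈ 15.4204.

π(313) = 65 and π(7494) = 949, so π(7494)/π(313) ≈ 14.6000. The PNT-predicted ratio is (7494/ln(7494)) / (313/ln(313)) ≈ 15.4204. The two agree to within a few percent, as expected.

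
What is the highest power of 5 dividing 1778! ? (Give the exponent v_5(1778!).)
v_5(1778!) = 442

Legendre's formula: v_p(n!) = Σ_{k ≥ 1} ⌊n / p^k⌋. For p = 5, n = 1778, the terms are:
  ⌊1778/5^1⌋ = ⌊1778/5⌋ = 355
  ⌊1778/5^2⌋ = ⌊1778/25⌋ = 71
  ⌊1778/5^3⌋ = ⌊1778/125⌋ = 14
  ⌊1778/5^4⌋ = ⌊1778/625⌋ = 2
(the next term ⌊1778/5^5⌋ = 0, terminating the sum). Summing: v_5(1778!) = 355 + 71 + 14 + 2 = 442.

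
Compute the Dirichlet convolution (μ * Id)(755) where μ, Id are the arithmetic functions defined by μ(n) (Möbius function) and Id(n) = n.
(μ * Id)(755) = 600

Divisors of 755: [1, 5, 151, 755]. For each d | 755:
  d = 1: μ(1) · Id(755/1) = 1 · 755 = 755
  d = 5: μ(5) · Id(755/5) = -1 · 151 = -151
  d = 151: μ(151) · Id(755/151) = -1 · 5 = -5
  d = 755: μ(755) · Id(755/755) = 1 · 1 = 1
Summing: (μ * Id)(755) = 755 + -151 + -5 + 1 = 600.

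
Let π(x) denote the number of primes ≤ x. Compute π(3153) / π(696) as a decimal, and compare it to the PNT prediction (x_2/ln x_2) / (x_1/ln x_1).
π(3153)/π(696) = 446/125 ≈ 3.5680;  PNT prediction ≈ 3.6806.

π(696) = 125 and π(3153) = 446, so π(3153)/π(696) ≈ 3.5680. The PNT-predicted ratio is (3153/ln(3153)) / (696/ln(696)) ≈ 3.6806. The two agree to within a few percent, as expected.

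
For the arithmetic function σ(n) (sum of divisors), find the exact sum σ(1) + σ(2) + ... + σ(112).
Σ_{n ≤ 112} σ(n) = 10399

Compute σ(n) for each 1 ≤ n ≤ 112: σ(1) = 1, σ(2) = 3, σ(3) = 4, σ(4) = 7, σ(5) = 6, σ(6) = 12, σ(7) = 8, σ(8) = 15, σ(9) = 13, σ(10) = 18, σ(11) = 12, σ(12) = 28, σ(13) = 14, σ(14) = 24, σ(15) = 24, σ(16) = 31, σ(17) = 18, σ(18) = 39, σ(19) = 20, σ(20) = 42, σ(21) = 32, σ(22) = 36, σ(23) = 24, σ(24) = 60, σ(25) = 31, σ(26) = 42, σ(27) = 40, σ(28) = 56, σ(29) = 30, σ(30) = 72, σ(31) = 32, σ(32) = 63, σ(33) = 48, σ(34) = 54, σ(35) = 48, σ(36) = 91, σ(37) = 38, σ(38) = 60, σ(39) = 56, σ(40) = 90, σ(41) = 42, σ(42) = 96, σ(43) = 44, σ(44) = 84, σ(45) = 78, σ(46) = 72, σ(47) = 48, σ(48) = 124, σ(49) = 57, σ(50) = 93, σ(51) = 72, σ(52) = 98, σ(53) = 54, σ(54) = 120, σ(55) = 72, σ(56) = 120, σ(57) = 80, σ(58) = 90, σ(59) = 60, σ(60) = 168, σ(61) = 62, σ(62) = 96, σ(63) = 104, σ(64) = 127, σ(65) = 84, σ(66) = 144, σ(67) = 68, σ(68) = 126, σ(69) = 96, σ(70) = 144, σ(71) = 72, σ(72) = 195, σ(73) = 74, σ(74) = 114, σ(75) = 124, σ(76) = 140, σ(77) = 96, σ(78) = 168, σ(79) = 80, σ(80) = 186, σ(81) = 121, σ(82) = 126, σ(83) = 84, σ(84) = 224, σ(85) = 108, σ(86) = 132, σ(87) = 120, σ(88) = 180, σ(89) = 90, σ(90) = 234, σ(91) = 112, σ(92) = 168, σ(93) = 128, σ(94) = 144, σ(95) = 120, σ(96) = 252, σ(97) = 98, σ(98) = 171, σ(99) = 156, σ(100) = 217, σ(101) = 102, σ(102) = 216, σ(103) = 104, σ(104) = 210, σ(105) = 192, σ(106) = 162, σ(107) = 108, σ(108) = 280, σ(109) = 110, σ(110) = 216, σ(111) = 152, σ(112) = 248. Summing all 112 values: 10399. (Average order: Σ_{n ≤ x} σ(n) ~ (π²/12) x². For x = 112, (π²/12)·112² ≈ 10317.03.)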